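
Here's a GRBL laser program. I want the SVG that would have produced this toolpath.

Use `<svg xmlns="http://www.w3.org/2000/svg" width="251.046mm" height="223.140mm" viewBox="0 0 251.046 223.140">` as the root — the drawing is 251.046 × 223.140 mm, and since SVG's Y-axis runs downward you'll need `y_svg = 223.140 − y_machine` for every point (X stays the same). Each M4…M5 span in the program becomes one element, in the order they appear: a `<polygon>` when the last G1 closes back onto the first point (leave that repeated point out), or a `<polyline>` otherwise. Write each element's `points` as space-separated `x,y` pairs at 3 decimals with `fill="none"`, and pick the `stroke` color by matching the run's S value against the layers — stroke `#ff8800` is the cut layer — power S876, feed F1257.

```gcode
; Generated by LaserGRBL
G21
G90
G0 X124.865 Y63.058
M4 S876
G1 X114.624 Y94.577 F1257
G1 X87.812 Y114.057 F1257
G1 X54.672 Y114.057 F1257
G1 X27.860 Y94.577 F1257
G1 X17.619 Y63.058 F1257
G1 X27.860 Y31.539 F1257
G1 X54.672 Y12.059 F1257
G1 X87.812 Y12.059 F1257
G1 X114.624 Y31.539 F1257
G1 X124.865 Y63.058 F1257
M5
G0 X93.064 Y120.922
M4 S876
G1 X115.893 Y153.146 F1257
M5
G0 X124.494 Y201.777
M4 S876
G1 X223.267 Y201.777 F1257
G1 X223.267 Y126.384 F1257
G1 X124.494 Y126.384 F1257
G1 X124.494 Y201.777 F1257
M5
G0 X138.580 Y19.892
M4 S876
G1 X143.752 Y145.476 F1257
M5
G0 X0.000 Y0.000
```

y_svg = 223.140 − y_m. Every run uses S876, so all elements get stroke `#ff8800` (cut).

[1] closed run; points: 124.865,160.082 114.624,128.563 87.812,109.083 54.672,109.083 27.860,128.563 17.619,160.082 27.860,191.601 54.672,211.081 87.812,211.081 114.624,191.601

[2] open run; points: 93.064,102.218 115.893,69.994

[3] closed run; points: 124.494,21.363 223.267,21.363 223.267,96.756 124.494,96.756

[4] open run; points: 138.580,203.248 143.752,77.664

<svg xmlns="http://www.w3.org/2000/svg" width="251.046mm" height="223.140mm" viewBox="0 0 251.046 223.140">
  <polygon points="124.865,160.082 114.624,128.563 87.812,109.083 54.672,109.083 27.860,128.563 17.619,160.082 27.860,191.601 54.672,211.081 87.812,211.081 114.624,191.601" fill="none" stroke="#ff8800"/>
  <polyline points="93.064,102.218 115.893,69.994" fill="none" stroke="#ff8800"/>
  <polygon points="124.494,21.363 223.267,21.363 223.267,96.756 124.494,96.756" fill="none" stroke="#ff8800"/>
  <polyline points="138.580,203.248 143.752,77.664" fill="none" stroke="#ff8800"/>
</svg>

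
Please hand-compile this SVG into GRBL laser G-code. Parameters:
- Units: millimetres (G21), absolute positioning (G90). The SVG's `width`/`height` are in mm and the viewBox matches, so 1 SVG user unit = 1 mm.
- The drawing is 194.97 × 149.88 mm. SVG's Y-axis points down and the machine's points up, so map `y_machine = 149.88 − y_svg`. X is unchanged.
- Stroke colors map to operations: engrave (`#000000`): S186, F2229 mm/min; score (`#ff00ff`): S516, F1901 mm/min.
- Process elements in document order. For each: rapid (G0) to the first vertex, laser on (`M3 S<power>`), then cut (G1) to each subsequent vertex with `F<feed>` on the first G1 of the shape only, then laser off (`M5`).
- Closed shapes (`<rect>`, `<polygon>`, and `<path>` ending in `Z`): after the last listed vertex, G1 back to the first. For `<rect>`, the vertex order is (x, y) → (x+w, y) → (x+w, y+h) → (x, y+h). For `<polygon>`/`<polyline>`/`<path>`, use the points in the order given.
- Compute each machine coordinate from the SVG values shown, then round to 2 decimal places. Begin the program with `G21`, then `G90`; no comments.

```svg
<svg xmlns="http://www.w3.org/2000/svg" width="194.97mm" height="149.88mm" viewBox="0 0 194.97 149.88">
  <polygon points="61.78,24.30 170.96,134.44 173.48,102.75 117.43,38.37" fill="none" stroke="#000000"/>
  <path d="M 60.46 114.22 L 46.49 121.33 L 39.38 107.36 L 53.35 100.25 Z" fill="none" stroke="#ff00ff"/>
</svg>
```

G21
G90
G0 X61.78 Y125.58
M3 S186
G1 X170.96 Y15.44 F2229
G1 X173.48 Y47.13
G1 X117.43 Y111.51
G1 X61.78 Y125.58
M5
G0 X60.46 Y35.66
M3 S516
G1 X46.49 Y28.55 F1901
G1 X39.38 Y42.52
G1 X53.35 Y49.63
G1 X60.46 Y35.66
M5

viewBox `0 0 194.97 149.88` with mm width/height → 1 unit = 1 mm. Flip: y_m = 149.88 − y_svg.

**Shape 1** — `<polygon>` closed polygon, stroke `#000000` → engrave (S186, F2229). Machine vertices: (61.78,125.58) → (170.96,15.44) → (173.48,47.13) → (117.43,111.51) → (61.78,125.58). Closed: final G1 returns to the first vertex.

**Shape 2** — `<path>` regular polygon, stroke `#ff00ff` → score (S516, F1901). Machine vertices: (60.46,35.66) → (46.49,28.55) → (39.38,42.52) → (53.35,49.63) → (60.46,35.66). Closed: final G1 returns to the first vertex.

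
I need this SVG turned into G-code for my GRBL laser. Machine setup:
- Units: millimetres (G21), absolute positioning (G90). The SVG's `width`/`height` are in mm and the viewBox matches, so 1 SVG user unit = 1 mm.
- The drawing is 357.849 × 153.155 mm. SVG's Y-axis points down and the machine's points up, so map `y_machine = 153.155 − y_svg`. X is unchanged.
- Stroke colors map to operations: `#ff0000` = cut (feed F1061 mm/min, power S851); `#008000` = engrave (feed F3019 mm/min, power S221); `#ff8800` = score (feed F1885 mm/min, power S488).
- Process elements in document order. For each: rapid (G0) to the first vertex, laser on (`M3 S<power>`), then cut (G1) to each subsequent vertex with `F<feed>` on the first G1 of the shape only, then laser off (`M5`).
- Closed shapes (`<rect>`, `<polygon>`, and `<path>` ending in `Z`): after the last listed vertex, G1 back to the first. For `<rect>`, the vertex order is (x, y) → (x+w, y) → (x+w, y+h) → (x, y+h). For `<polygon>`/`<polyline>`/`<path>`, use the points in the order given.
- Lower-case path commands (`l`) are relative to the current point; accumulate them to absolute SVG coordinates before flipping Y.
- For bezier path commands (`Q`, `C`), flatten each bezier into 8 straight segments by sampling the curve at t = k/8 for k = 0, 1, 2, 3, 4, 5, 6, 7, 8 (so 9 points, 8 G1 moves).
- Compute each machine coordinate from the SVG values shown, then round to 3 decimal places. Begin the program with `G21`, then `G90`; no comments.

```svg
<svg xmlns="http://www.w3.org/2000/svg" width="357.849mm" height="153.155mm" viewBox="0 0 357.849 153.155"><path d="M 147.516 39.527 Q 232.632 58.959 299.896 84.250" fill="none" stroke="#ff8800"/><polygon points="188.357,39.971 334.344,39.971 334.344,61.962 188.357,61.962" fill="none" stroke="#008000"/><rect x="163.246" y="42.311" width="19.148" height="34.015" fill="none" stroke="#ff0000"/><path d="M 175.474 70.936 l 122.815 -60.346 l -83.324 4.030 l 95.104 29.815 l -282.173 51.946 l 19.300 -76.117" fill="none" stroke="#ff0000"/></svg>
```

viewBox `0 0 357.849 153.155` with mm width/height → 1 unit = 1 mm. Flip: y_m = 153.155 − y_svg.

**Shape 1** — `<path>` quadratic bezier, stroke `#ff8800` → score (S488, F1885). Control points (SVG): P0=(147.516,39.527), P1=(232.632,58.959), P2=(299.896,84.250); sampled at t=k/8. Machine vertices: (147.516,113.628) → (168.516,108.678) → (188.958,103.546) → (208.843,98.230) → (228.169,92.731) → (246.938,87.049) → (265.148,81.184) → (282.801,75.136) → (299.896,68.905). Open path.

**Shape 2** — `<polygon>` rectangle, stroke `#008000` → engrave (S221, F3019). Machine vertices: (188.357,113.184) → (334.344,113.184) → (334.344,91.193) → (188.357,91.193) → (188.357,113.184). Closed: final G1 returns to the first vertex.

**Shape 3** — `<rect>` rectangle, stroke `#ff0000` → cut (S851, F1061). Machine vertices: (163.246,110.844) → (182.394,110.844) → (182.394,76.829) → (163.246,76.829) → (163.246,110.844). Closed: final G1 returns to the first vertex.

**Shape 4** — `<path>` open polyline, stroke `#ff0000` → cut (S851, F1061). Machine vertices: (175.474,82.219) → (298.289,142.565) → (214.965,138.535) → (310.069,108.720) → (27.896,56.774) → (47.196,132.891). Open path.

G21
G90
G0 X147.516 Y113.628
M3 S488
G1 X168.516 Y108.678 F1885
G1 X188.958 Y103.546
G1 X208.843 Y98.230
G1 X228.169 Y92.731
G1 X246.938 Y87.049
G1 X265.148 Y81.184
G1 X282.801 Y75.136
G1 X299.896 Y68.905
M5
G0 X188.357 Y113.184
M3 S221
G1 X334.344 Y113.184 F3019
G1 X334.344 Y91.193
G1 X188.357 Y91.193
G1 X188.357 Y113.184
M5
G0 X163.246 Y110.844
M3 S851
G1 X182.394 Y110.844 F1061
G1 X182.394 Y76.829
G1 X163.246 Y76.829
G1 X163.246 Y110.844
M5
G0 X175.474 Y82.219
M3 S851
G1 X298.289 Y142.565 F1061
G1 X214.965 Y138.535
G1 X310.069 Y108.720
G1 X27.896 Y56.774
G1 X47.196 Y132.891
M5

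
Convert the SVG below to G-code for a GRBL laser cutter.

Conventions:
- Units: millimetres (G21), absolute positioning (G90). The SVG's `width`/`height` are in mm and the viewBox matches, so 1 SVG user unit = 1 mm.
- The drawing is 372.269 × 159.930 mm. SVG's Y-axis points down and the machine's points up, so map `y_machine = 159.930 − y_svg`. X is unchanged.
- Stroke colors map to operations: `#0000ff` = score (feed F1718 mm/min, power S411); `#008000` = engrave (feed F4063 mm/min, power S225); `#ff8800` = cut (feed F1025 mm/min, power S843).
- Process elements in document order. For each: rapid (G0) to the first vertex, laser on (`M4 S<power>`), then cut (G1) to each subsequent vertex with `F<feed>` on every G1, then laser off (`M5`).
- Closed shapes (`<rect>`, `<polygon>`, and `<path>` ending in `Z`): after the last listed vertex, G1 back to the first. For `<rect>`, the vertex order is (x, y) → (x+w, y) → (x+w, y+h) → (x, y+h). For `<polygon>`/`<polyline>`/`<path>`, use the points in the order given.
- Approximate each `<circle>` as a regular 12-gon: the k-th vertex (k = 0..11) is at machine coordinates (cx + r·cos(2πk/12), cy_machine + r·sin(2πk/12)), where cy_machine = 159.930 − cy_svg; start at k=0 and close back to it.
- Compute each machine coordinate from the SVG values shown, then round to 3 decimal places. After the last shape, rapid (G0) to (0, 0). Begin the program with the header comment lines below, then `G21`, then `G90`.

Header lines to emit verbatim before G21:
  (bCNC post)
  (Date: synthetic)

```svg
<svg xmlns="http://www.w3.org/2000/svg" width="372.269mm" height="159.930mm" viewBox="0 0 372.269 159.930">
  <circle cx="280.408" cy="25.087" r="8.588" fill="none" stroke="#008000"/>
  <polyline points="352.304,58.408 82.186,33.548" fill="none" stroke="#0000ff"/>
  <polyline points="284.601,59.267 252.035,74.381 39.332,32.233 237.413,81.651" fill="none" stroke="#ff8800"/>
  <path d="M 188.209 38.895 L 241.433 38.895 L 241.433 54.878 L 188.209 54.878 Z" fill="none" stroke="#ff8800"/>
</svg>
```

1 u = 1 mm; y_m = 159.930 − y.

[1] `<circle>` circle, #008000→engrave S225 F4063: (288.996,134.843) → (287.845,139.137) → (284.702,142.280) → (280.408,143.431) → (276.114,142.280) → (272.971,139.137) → (271.820,134.843) → (272.971,130.549) → (276.114,127.406) → (280.408,126.255) → (284.702,127.406) → (287.845,130.549) → (288.996,134.843) (closed)

[2] `<polyline>` line segment, #0000ff→score S411 F1718: (352.304,101.522) → (82.186,126.382)

[3] `<polyline>` open polyline, #ff8800→cut S843 F1025: (284.601,100.663) → (252.035,85.549) → (39.332,127.697) → (237.413,78.279)

[4] `<path>` rectangle, #ff8800→cut S843 F1025: (188.209,121.035) → (241.433,121.035) → (241.433,105.052) → (188.209,105.052) → (188.209,121.035) (closed)

(bCNC post)
(Date: synthetic)
G21
G90
G0 X288.996 Y134.843
M4 S225
G1 X287.845 Y139.137 F4063
G1 X284.702 Y142.280 F4063
G1 X280.408 Y143.431 F4063
G1 X276.114 Y142.280 F4063
G1 X272.971 Y139.137 F4063
G1 X271.820 Y134.843 F4063
G1 X272.971 Y130.549 F4063
G1 X276.114 Y127.406 F4063
G1 X280.408 Y126.255 F4063
G1 X284.702 Y127.406 F4063
G1 X287.845 Y130.549 F4063
G1 X288.996 Y134.843 F4063
M5
G0 X352.304 Y101.522
M4 S411
G1 X82.186 Y126.382 F1718
M5
G0 X284.601 Y100.663
M4 S843
G1 X252.035 Y85.549 F1025
G1 X39.332 Y127.697 F1025
G1 X237.413 Y78.279 F1025
M5
G0 X188.209 Y121.035
M4 S843
G1 X241.433 Y121.035 F1025
G1 X241.433 Y105.052 F1025
G1 X188.209 Y105.052 F1025
G1 X188.209 Y121.035 F1025
M5
G0 X0.000 Y0.000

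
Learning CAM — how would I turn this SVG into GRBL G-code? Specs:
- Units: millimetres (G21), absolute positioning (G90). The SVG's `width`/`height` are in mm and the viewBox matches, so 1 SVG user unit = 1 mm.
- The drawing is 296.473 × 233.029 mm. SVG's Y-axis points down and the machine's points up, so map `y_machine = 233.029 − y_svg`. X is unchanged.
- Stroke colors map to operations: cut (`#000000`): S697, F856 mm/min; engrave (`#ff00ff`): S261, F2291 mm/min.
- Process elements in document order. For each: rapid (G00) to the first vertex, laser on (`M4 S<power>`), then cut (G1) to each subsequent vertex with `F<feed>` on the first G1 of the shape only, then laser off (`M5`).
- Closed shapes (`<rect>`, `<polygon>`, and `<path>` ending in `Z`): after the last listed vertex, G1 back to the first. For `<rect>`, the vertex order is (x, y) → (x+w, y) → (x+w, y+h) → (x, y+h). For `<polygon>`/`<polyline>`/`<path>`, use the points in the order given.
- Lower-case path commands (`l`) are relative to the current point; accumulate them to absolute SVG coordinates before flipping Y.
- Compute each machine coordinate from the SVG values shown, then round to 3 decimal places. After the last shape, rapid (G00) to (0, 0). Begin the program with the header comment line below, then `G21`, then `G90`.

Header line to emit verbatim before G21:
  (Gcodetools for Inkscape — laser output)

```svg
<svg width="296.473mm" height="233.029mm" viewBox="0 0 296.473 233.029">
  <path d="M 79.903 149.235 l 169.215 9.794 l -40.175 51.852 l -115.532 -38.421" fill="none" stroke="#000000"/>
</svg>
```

Since the viewBox matches the mm dimensions, user units are millimetres directly. The only transform is the Y-flip y_m = 233.029 − y_svg.

Shape 1 is a open polyline drawn with `<path>`. Its stroke #000000 means cut at S697, F856. After flipping Y the toolpath is (79.903,83.794) → (249.118,74.000) → (208.943,22.148) → (93.411,60.569).

(Gcodetools for Inkscape — laser output)
G21
G90
G00 X79.903 Y83.794
M4 S697
G1 X249.118 Y74.000 F856
G1 X208.943 Y22.148
G1 X93.411 Y60.569
M5
G00 X0.000 Y0.000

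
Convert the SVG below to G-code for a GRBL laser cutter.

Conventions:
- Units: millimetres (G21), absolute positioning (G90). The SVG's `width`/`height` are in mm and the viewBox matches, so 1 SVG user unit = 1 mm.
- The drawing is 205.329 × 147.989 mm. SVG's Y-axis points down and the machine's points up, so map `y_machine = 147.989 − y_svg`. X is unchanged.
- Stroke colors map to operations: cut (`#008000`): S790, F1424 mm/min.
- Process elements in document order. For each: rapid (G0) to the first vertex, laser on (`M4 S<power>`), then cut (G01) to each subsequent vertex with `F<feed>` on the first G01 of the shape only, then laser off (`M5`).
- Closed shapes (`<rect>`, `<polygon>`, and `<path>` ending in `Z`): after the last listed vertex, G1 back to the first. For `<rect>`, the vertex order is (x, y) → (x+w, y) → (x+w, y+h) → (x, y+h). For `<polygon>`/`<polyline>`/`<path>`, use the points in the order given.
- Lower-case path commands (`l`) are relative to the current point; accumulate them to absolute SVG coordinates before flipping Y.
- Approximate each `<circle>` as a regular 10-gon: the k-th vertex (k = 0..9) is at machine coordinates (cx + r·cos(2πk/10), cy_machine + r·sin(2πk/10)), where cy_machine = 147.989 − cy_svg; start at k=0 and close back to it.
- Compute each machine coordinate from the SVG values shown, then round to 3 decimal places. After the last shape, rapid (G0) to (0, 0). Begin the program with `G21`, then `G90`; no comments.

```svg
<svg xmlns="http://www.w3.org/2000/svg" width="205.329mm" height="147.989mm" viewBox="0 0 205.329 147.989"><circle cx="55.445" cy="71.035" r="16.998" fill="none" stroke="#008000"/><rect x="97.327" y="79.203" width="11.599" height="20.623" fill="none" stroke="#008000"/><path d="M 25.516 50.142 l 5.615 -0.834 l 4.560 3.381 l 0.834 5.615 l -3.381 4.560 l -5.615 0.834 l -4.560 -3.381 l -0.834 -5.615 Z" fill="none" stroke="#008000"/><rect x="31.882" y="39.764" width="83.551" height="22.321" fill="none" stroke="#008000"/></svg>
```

G21
G90
G0 X72.443 Y76.954
M4 S790
G01 X69.197 Y86.945 F1424
G01 X60.698 Y93.120
G01 X50.192 Y93.120
G01 X41.693 Y86.945
G01 X38.447 Y76.954
G01 X41.693 Y66.963
G01 X50.192 Y60.788
G01 X60.698 Y60.788
G01 X69.197 Y66.963
G01 X72.443 Y76.954
M5
G0 X97.327 Y68.786
M4 S790
G01 X108.926 Y68.786 F1424
G01 X108.926 Y48.163
G01 X97.327 Y48.163
G01 X97.327 Y68.786
M5
G0 X25.516 Y97.847
M4 S790
G01 X31.131 Y98.681 F1424
G01 X35.691 Y95.300
G01 X36.525 Y89.685
G01 X33.144 Y85.125
G01 X27.529 Y84.291
G01 X22.969 Y87.672
G01 X22.135 Y93.287
G01 X25.516 Y97.847
M5
G0 X31.882 Y108.225
M4 S790
G01 X115.433 Y108.225 F1424
G01 X115.433 Y85.904
G01 X31.882 Y85.904
G01 X31.882 Y108.225
M5
G0 X0.000 Y0.000

viewBox `0 0 205.329 147.989` with mm width/height → 1 unit = 1 mm. Flip: y_m = 147.989 − y_svg.

**Shape 1** — `<circle>` circle, stroke `#008000` → cut (S790, F1424). Machine vertices: (72.443,76.954) → (69.197,86.945) → (60.698,93.120) → (50.192,93.120) → (41.693,86.945) → (38.447,76.954) → (41.693,66.963) → (50.192,60.788) → (60.698,60.788) → (69.197,66.963) → (72.443,76.954). Closed: final G1 returns to the first vertex.

**Shape 2** — `<rect>` rectangle, stroke `#008000` → cut (S790, F1424). Machine vertices: (97.327,68.786) → (108.926,68.786) → (108.926,48.163) → (97.327,48.163) → (97.327,68.786). Closed: final G1 returns to the first vertex.

**Shape 3** — `<path>` regular polygon, stroke `#008000` → cut (S790, F1424). Machine vertices: (25.516,97.847) → (31.131,98.681) → (35.691,95.300) → (36.525,89.685) → (33.144,85.125) → (27.529,84.291) → (22.969,87.672) → (22.135,93.287) → (25.516,97.847). Closed: final G1 returns to the first vertex.

**Shape 4** — `<rect>` rectangle, stroke `#008000` → cut (S790, F1424). Machine vertices: (31.882,108.225) → (115.433,108.225) → (115.433,85.904) → (31.882,85.904) → (31.882,108.225). Closed: final G1 returns to the first vertex.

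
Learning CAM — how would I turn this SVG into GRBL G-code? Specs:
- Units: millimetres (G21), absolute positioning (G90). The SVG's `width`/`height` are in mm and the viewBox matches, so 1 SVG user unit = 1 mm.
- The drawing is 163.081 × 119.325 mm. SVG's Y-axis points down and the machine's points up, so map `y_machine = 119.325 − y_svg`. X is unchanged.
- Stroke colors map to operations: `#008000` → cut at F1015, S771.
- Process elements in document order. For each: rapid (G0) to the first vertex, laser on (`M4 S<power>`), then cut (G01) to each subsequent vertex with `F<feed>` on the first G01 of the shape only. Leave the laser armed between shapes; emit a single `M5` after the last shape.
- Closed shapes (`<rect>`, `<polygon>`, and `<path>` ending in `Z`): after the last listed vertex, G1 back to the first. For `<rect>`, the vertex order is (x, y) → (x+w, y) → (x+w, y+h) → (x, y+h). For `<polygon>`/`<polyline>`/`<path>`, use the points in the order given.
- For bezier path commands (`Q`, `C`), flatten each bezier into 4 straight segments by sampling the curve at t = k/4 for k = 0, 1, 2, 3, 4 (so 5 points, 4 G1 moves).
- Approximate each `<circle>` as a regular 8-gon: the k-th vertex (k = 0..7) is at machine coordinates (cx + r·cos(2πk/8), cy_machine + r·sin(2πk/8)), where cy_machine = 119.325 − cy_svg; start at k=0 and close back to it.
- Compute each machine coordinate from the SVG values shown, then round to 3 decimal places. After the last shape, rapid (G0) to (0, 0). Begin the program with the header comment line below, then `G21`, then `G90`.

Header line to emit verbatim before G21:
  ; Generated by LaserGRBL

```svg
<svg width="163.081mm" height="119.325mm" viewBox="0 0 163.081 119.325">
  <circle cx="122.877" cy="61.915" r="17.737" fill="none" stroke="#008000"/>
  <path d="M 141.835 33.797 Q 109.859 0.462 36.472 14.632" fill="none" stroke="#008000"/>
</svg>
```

viewBox `0 0 163.081 119.325` with mm width/height → 1 unit = 1 mm. Flip: y_m = 119.325 − y_svg.

**Shape 1** — `<circle>` circle, stroke `#008000` → cut (S771, F1015). Machine vertices: (140.614,57.410) → (135.419,69.952) → (122.877,75.147) → (110.335,69.952) → (105.140,57.410) → (110.335,44.868) → (122.877,39.673) → (135.419,44.868) → (140.614,57.410). Closed: final G1 returns to the first vertex.

**Shape 2** — `<path>` quadratic bezier, stroke `#008000` → cut (S771, F1015). Control points (SVG): P0=(141.835,33.797), P1=(109.859,0.462), P2=(36.472,14.632); sampled at t=k/4. Machine vertices: (141.835,85.528) → (123.259,99.226) → (99.506,106.987) → (70.577,108.809) → (36.472,104.693). Open path.

; Generated by LaserGRBL
G21
G90
G0 X140.614 Y57.410
M4 S771
G01 X135.419 Y69.952 F1015
G01 X122.877 Y75.147
G01 X110.335 Y69.952
G01 X105.140 Y57.410
G01 X110.335 Y44.868
G01 X122.877 Y39.673
G01 X135.419 Y44.868
G01 X140.614 Y57.410
G0 X141.835 Y85.528
M4 S771
G01 X123.259 Y99.226 F1015
G01 X99.506 Y106.987
G01 X70.577 Y108.809
G01 X36.472 Y104.693
M5
G0 X0.000 Y0.000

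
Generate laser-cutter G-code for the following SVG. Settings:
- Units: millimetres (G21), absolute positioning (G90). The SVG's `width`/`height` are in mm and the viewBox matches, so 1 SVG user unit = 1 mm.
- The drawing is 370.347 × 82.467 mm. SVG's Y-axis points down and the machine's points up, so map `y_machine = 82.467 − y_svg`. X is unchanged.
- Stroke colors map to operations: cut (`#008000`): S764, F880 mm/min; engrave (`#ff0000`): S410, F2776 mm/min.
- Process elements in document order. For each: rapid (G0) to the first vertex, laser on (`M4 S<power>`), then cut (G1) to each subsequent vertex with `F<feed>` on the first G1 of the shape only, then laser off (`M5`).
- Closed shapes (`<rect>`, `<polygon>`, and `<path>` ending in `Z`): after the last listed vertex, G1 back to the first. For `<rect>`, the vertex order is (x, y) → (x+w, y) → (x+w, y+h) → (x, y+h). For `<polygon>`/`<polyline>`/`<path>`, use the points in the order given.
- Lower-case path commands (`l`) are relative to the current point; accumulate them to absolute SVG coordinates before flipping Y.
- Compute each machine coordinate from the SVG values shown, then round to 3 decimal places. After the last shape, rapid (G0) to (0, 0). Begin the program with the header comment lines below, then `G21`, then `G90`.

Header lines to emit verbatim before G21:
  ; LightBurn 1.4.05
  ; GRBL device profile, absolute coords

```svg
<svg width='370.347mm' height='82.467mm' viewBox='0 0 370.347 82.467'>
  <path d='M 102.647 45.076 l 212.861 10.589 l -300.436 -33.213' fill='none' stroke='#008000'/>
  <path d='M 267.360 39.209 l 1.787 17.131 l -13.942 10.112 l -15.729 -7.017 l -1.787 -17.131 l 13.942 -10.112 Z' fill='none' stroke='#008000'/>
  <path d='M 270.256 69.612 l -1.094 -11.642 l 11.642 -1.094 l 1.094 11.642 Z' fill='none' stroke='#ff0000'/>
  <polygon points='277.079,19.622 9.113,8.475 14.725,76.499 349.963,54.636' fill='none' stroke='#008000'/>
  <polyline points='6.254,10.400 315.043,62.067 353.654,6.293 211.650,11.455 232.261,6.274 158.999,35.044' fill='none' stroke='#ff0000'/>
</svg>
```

; LightBurn 1.4.05
; GRBL device profile, absolute coords
G21
G90
G0 X102.647 Y37.391
M4 S764
G1 X315.508 Y26.802 F880
G1 X15.072 Y60.015
M5
G0 X267.360 Y43.258
M4 S764
G1 X269.147 Y26.127 F880
G1 X255.205 Y16.015
G1 X239.476 Y23.032
G1 X237.689 Y40.163
G1 X251.631 Y50.275
G1 X267.360 Y43.258
M5
G0 X270.256 Y12.855
M4 S410
G1 X269.162 Y24.497 F2776
G1 X280.804 Y25.591
G1 X281.898 Y13.949
G1 X270.256 Y12.855
M5
G0 X277.079 Y62.845
M4 S764
G1 X9.113 Y73.992 F880
G1 X14.725 Y5.968
G1 X349.963 Y27.831
G1 X277.079 Y62.845
M5
G0 X6.254 Y72.067
M4 S410
G1 X315.043 Y20.400 F2776
G1 X353.654 Y76.174
G1 X211.650 Y71.012
G1 X232.261 Y76.193
G1 X158.999 Y47.423
M5
G0 X0.000 Y0.000

viewBox `0 0 370.347 82.467` with mm width/height → 1 unit = 1 mm. Flip: y_m = 82.467 − y_svg.

**Shape 1** — `<path>` open polyline, stroke `#008000` → cut (S764, F880). Machine vertices: (102.647,37.391) → (315.508,26.802) → (15.072,60.015). Open path.

**Shape 2** — `<path>` regular polygon, stroke `#008000` → cut (S764, F880). Machine vertices: (267.360,43.258) → (269.147,26.127) → (255.205,16.015) → (239.476,23.032) → (237.689,40.163) → (251.631,50.275) → (267.360,43.258). Closed: final G1 returns to the first vertex.

**Shape 3** — `<path>` regular polygon, stroke `#ff0000` → engrave (S410, F2776). Machine vertices: (270.256,12.855) → (269.162,24.497) → (280.804,25.591) → (281.898,13.949) → (270.256,12.855). Closed: final G1 returns to the first vertex.

**Shape 4** — `<polygon>` closed polygon, stroke `#008000` → cut (S764, F880). Machine vertices: (277.079,62.845) → (9.113,73.992) → (14.725,5.968) → (349.963,27.831) → (277.079,62.845). Closed: final G1 returns to the first vertex.

**Shape 5** — `<polyline>` open polyline, stroke `#ff0000` → engrave (S410, F2776). Machine vertices: (6.254,72.067) → (315.043,20.400) → (353.654,76.174) → (211.650,71.012) → (232.261,76.193) → (158.999,47.423). Open path.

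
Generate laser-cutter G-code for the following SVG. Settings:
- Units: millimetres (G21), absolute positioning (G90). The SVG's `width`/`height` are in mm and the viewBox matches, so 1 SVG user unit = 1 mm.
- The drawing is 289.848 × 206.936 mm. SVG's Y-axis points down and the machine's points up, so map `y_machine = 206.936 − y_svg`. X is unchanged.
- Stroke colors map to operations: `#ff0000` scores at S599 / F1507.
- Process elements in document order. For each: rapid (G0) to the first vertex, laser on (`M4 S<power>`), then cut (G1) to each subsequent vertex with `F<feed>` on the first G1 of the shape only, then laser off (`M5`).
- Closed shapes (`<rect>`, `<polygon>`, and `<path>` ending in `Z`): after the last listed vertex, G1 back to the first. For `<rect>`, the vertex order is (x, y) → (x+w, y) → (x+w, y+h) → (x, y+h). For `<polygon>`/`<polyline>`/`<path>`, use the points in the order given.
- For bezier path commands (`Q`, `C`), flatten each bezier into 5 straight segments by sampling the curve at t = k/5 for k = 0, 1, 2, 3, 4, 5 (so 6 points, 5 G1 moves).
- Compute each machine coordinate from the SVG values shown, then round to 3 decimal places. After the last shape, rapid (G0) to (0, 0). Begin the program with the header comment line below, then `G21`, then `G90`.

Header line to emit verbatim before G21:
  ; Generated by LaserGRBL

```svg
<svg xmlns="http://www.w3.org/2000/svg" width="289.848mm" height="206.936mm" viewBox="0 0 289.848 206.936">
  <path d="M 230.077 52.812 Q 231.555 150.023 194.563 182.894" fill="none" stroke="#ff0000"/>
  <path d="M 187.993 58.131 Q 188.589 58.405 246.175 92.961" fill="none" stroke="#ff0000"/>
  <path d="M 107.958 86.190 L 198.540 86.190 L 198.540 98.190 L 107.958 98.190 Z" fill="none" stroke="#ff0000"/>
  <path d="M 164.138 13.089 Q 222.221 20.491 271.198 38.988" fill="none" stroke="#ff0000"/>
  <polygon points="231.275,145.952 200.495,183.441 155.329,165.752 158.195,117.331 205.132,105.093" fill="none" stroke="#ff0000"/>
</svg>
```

; Generated by LaserGRBL
G21
G90
G0 X230.077 Y154.124
M4 S599
G1 X229.129 Y117.813 F1507
G1 X225.104 Y86.650
G1 X218.001 Y60.633
G1 X207.821 Y39.764
G1 X194.563 Y24.042
M5
G0 X187.993 Y148.805
M4 S599
G1 X190.511 Y147.324 F1507
G1 X197.588 Y143.101
G1 X209.225 Y136.135
G1 X225.420 Y126.426
G1 X246.175 Y113.975
M5
G0 X107.958 Y120.746
M4 S599
G1 X198.540 Y120.746 F1507
G1 X198.540 Y108.746
G1 X107.958 Y108.746
G1 X107.958 Y120.746
M5
G0 X164.138 Y193.847
M4 S599
G1 X187.007 Y190.442 F1507
G1 X209.147 Y186.150
G1 X230.559 Y180.970
G1 X251.243 Y174.903
G1 X271.198 Y167.948
M5
G0 X231.275 Y60.984
M4 S599
G1 X200.495 Y23.495 F1507
G1 X155.329 Y41.184
G1 X158.195 Y89.605
G1 X205.132 Y101.843
G1 X231.275 Y60.984
M5
G0 X0.000 Y0.000

Since the viewBox matches the mm dimensions, user units are millimetres directly. The only transform is the Y-flip y_m = 206.936 − y_svg.

Shape 1 is a quadratic bezier drawn with `<path>`. Its stroke #ff0000 means score at S599, F1507. After flipping Y the toolpath is (230.077,154.124) → (229.129,117.813) → (225.104,86.650) → (218.001,60.633) → (207.821,39.764) → (194.563,24.042).

Shape 2 is a quadratic bezier drawn with `<path>`. Its stroke #ff0000 means score at S599, F1507. After flipping Y the toolpath is (187.993,148.805) → (190.511,147.324) → (197.588,143.101) → (209.225,136.135) → (225.420,126.426) → (246.175,113.975).

Shape 3 is a rectangle drawn with `<path>`. Its stroke #ff0000 means score at S599, F1507. After flipping Y the toolpath is (107.958,120.746) → (198.540,120.746) → (198.540,108.746) → (107.958,108.746) → (107.958,120.746), returning to the start.

Shape 4 is a quadratic bezier drawn with `<path>`. Its stroke #ff0000 means score at S599, F1507. After flipping Y the toolpath is (164.138,193.847) → (187.007,190.442) → (209.147,186.150) → (230.559,180.970) → (251.243,174.903) → (271.198,167.948).

Shape 5 is a regular polygon drawn with `<polygon>`. Its stroke #ff0000 means score at S599, F1507. After flipping Y the toolpath is (231.275,60.984) → (200.495,23.495) → (155.329,41.184) → (158.195,89.605) → (205.132,101.843) → (231.275,60.984), returning to the start.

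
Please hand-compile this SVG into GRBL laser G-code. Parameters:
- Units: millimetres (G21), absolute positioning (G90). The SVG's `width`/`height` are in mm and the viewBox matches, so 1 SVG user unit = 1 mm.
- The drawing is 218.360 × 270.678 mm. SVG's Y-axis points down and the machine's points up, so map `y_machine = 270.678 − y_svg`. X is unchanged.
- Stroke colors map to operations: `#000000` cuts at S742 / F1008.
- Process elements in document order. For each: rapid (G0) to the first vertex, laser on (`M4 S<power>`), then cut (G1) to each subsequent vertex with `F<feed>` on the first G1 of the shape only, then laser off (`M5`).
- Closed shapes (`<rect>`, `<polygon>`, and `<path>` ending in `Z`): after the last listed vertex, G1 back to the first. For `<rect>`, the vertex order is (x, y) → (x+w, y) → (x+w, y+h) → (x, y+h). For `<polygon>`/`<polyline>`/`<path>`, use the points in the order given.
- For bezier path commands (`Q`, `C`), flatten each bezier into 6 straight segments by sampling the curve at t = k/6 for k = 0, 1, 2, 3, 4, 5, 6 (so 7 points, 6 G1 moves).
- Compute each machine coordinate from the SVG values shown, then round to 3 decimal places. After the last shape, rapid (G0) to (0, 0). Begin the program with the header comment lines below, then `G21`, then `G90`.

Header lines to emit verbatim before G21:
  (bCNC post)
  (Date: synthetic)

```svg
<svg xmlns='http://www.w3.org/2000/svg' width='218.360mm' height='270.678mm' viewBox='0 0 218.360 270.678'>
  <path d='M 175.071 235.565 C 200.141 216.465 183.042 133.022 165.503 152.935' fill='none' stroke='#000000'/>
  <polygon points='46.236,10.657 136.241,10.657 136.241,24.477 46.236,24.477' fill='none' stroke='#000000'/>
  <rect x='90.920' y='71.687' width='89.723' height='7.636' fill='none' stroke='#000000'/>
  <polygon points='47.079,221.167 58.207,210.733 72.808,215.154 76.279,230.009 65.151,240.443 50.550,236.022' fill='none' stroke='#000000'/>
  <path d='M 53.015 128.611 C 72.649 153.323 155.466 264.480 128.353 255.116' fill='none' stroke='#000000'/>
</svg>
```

(bCNC post)
(Date: synthetic)
G21
G90
G0 X175.071 Y35.113
M4 S742
G1 X184.285 Y49.249 F1008
G1 X187.630 Y69.450
G1 X186.265 Y91.058
G1 X181.350 Y109.415
G1 X174.043 Y119.863
G1 X165.503 Y117.743
M5
G0 X46.236 Y260.021
M4 S742
G1 X136.241 Y260.021 F1008
G1 X136.241 Y246.201
G1 X46.236 Y246.201
G1 X46.236 Y260.021
M5
G0 X90.920 Y198.991
M4 S742
G1 X180.643 Y198.991 F1008
G1 X180.643 Y191.355
G1 X90.920 Y191.355
G1 X90.920 Y198.991
M5
G0 X47.079 Y49.511
M4 S742
G1 X58.207 Y59.945 F1008
G1 X72.808 Y55.524
G1 X76.279 Y40.669
G1 X65.151 Y30.235
G1 X50.550 Y34.656
G1 X47.079 Y49.511
M5
G0 X53.015 Y142.067
M4 S742
G1 X67.296 Y123.465 F1008
G1 X87.298 Y96.205
G1 X108.214 Y66.036
G1 X125.234 Y38.706
G1 X133.550 Y19.965
G1 X128.353 Y15.562
M5
G0 X0.000 Y0.000

1 u = 1 mm; y_m = 270.678 − y.

[1] `<path>` cubic bezier, #000000→cut S742 F1008: (175.071,35.113) → (184.285,49.249) → (187.630,69.450) → (186.265,91.058) → (181.350,109.415) → (174.043,119.863) → (165.503,117.743)

[2] `<polygon>` rectangle, #000000→cut S742 F1008: (46.236,260.021) → (136.241,260.021) → (136.241,246.201) → (46.236,246.201) → (46.236,260.021) (closed)

[3] `<rect>` rectangle, #000000→cut S742 F1008: (90.920,198.991) → (180.643,198.991) → (180.643,191.355) → (90.920,191.355) → (90.920,198.991) (closed)

[4] `<polygon>` regular polygon, #000000→cut S742 F1008: (47.079,49.511) → (58.207,59.945) → (72.808,55.524) → (76.279,40.669) → (65.151,30.235) → (50.550,34.656) → (47.079,49.511) (closed)

[5] `<path>` cubic bezier, #000000→cut S742 F1008: (53.015,142.067) → (67.296,123.465) → (87.298,96.205) → (108.214,66.036) → (125.234,38.706) → (133.550,19.965) → (128.353,15.562)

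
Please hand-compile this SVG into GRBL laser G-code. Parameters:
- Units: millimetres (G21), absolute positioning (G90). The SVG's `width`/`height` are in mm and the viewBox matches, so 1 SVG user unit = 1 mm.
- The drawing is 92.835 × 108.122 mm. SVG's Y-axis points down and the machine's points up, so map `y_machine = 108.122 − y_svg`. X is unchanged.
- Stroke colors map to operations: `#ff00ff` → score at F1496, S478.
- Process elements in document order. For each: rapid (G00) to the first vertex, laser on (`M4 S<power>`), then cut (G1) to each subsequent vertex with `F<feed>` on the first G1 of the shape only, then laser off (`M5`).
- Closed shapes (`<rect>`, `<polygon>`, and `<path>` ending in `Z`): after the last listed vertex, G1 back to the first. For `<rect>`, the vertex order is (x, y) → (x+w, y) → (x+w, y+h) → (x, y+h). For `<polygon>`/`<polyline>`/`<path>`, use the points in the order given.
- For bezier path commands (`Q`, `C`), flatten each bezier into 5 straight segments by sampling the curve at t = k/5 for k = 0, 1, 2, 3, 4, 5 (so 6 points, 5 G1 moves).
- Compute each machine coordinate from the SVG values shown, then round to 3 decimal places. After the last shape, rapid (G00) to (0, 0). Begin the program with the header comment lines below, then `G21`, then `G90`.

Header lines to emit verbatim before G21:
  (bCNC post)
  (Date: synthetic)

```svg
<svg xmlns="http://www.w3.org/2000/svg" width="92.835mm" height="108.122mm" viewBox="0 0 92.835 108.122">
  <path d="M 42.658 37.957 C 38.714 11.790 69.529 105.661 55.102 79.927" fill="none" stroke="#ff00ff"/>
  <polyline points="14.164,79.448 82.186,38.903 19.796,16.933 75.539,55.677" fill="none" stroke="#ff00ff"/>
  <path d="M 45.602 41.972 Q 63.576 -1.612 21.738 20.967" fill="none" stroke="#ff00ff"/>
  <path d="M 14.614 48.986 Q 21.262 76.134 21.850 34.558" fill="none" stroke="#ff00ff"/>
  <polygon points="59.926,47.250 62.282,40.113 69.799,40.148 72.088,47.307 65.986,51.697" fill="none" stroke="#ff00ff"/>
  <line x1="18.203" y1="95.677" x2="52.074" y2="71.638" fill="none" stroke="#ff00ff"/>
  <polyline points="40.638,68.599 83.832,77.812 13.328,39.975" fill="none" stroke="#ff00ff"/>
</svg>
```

(bCNC post)
(Date: synthetic)
G21
G90
G00 X42.658 Y70.165
M4 S478
G1 X43.823 Y73.378 F1496
G1 X49.489 Y59.284
G1 X55.818 Y39.387
G1 X58.969 Y25.190
G1 X55.102 Y28.195
M5
G00 X14.164 Y28.674
M4 S478
G1 X82.186 Y69.219 F1496
G1 X19.796 Y91.189
G1 X75.539 Y52.445
M5
G00 X45.602 Y66.150
M4 S478
G1 X50.399 Y80.937 F1496
G1 X50.411 Y90.431
G1 X45.638 Y94.632
G1 X36.081 Y93.540
G1 X21.738 Y87.155
M5
G00 X14.614 Y59.136
M4 S478
G1 X17.031 Y51.026 F1496
G1 X18.963 Y48.413
G1 X20.410 Y51.299
G1 X21.372 Y59.683
G1 X21.850 Y73.564
M5
G00 X59.926 Y60.872
M4 S478
G1 X62.282 Y68.009 F1496
G1 X69.799 Y67.974
G1 X72.088 Y60.815
G1 X65.986 Y56.425
G1 X59.926 Y60.872
M5
G00 X18.203 Y12.445
M4 S478
G1 X52.074 Y36.484 F1496
M5
G00 X40.638 Y39.523
M4 S478
G1 X83.832 Y30.310 F1496
G1 X13.328 Y68.147
M5
G00 X0.000 Y0.000

Since the viewBox matches the mm dimensions, user units are millimetres directly. The only transform is the Y-flip y_m = 108.122 − y_svg.

Shape 1 is a cubic bezier drawn with `<path>`. Its stroke #ff00ff means score at S478, F1496. After flipping Y the toolpath is (42.658,70.165) → (43.823,73.378) → (49.489,59.284) → (55.818,39.387) → (58.969,25.190) → (55.102,28.195).

Shape 2 is a open polyline drawn with `<polyline>`. Its stroke #ff00ff means score at S478, F1496. After flipping Y the toolpath is (14.164,28.674) → (82.186,69.219) → (19.796,91.189) → (75.539,52.445).

Shape 3 is a quadratic bezier drawn with `<path>`. Its stroke #ff00ff means score at S478, F1496. After flipping Y the toolpath is (45.602,66.150) → (50.399,80.937) → (50.411,90.431) → (45.638,94.632) → (36.081,93.540) → (21.738,87.155).

Shape 4 is a quadratic bezier drawn with `<path>`. Its stroke #ff00ff means score at S478, F1496. After flipping Y the toolpath is (14.614,59.136) → (17.031,51.026) → (18.963,48.413) → (20.410,51.299) → (21.372,59.683) → (21.850,73.564).

Shape 5 is a regular polygon drawn with `<polygon>`. Its stroke #ff00ff means score at S478, F1496. After flipping Y the toolpath is (59.926,60.872) → (62.282,68.009) → (69.799,67.974) → (72.088,60.815) → (65.986,56.425) → (59.926,60.872), returning to the start.

Shape 6 is a line segment drawn with `<line>`. Its stroke #ff00ff means score at S478, F1496. After flipping Y the toolpath is (18.203,12.445) → (52.074,36.484).

Shape 7 is a open polyline drawn with `<polyline>`. Its stroke #ff00ff means score at S478, F1496. After flipping Y the toolpath is (40.638,39.523) → (83.832,30.310) → (13.328,68.147).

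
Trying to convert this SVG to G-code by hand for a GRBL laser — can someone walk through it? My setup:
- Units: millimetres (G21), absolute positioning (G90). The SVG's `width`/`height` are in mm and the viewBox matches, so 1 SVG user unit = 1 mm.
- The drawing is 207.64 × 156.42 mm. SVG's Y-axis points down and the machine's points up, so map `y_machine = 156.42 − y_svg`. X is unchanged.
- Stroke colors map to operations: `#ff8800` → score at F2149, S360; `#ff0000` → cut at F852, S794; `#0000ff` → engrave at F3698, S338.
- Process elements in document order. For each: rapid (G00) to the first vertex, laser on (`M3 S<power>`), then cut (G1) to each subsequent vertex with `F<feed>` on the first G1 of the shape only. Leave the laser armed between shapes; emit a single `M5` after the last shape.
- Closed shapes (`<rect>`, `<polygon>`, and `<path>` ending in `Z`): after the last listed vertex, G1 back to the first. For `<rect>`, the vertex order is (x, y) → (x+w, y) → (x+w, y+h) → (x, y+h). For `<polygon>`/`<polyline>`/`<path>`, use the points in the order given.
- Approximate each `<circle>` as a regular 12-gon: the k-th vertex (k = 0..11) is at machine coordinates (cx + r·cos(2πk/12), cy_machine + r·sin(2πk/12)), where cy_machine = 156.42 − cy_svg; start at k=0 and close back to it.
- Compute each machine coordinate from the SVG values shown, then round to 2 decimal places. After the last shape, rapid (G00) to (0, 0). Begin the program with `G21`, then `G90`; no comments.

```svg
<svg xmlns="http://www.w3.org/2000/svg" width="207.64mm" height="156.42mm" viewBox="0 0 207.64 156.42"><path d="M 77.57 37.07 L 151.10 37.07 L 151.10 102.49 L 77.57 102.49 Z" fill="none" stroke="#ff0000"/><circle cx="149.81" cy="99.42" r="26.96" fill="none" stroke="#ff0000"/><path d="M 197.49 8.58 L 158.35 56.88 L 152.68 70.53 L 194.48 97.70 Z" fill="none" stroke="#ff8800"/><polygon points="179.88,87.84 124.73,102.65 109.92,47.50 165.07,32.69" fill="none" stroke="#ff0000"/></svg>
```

Since the viewBox matches the mm dimensions, user units are millimetres directly. The only transform is the Y-flip y_m = 156.42 − y_svg.

Shape 1 is a rectangle drawn with `<path>`. Its stroke #ff0000 means cut at S794, F852. After flipping Y the toolpath is (77.57,119.35) → (151.10,119.35) → (151.10,53.93) → (77.57,53.93) → (77.57,119.35), returning to the start.

Shape 2 is a circle drawn with `<circle>`. Its stroke #ff0000 means cut at S794, F852. After flipping Y the toolpath is (176.77,57.00) → (173.16,70.48) → (163.29,80.35) → (149.81,83.96) → (136.33,80.35) → (126.46,70.48) → (122.85,57.00) → (126.46,43.52) → (136.33,33.65) → (149.81,30.04) → (163.29,33.65) → (173.16,43.52) → (176.77,57.00), returning to the start.

Shape 3 is a closed polygon drawn with `<path>`. Its stroke #ff8800 means score at S360, F2149. After flipping Y the toolpath is (197.49,147.84) → (158.35,99.54) → (152.68,85.89) → (194.48,58.72) → (197.49,147.84), returning to the start.

Shape 4 is a regular polygon drawn with `<polygon>`. Its stroke #ff0000 means cut at S794, F852. After flipping Y the toolpath is (179.88,68.58) → (124.73,53.77) → (109.92,108.92) → (165.07,123.73) → (179.88,68.58), returning to the start.

G21
G90
G00 X77.57 Y119.35
M3 S794
G1 X151.10 Y119.35 F852
G1 X151.10 Y53.93
G1 X77.57 Y53.93
G1 X77.57 Y119.35
G00 X176.77 Y57.00
M3 S794
G1 X173.16 Y70.48 F852
G1 X163.29 Y80.35
G1 X149.81 Y83.96
G1 X136.33 Y80.35
G1 X126.46 Y70.48
G1 X122.85 Y57.00
G1 X126.46 Y43.52
G1 X136.33 Y33.65
G1 X149.81 Y30.04
G1 X163.29 Y33.65
G1 X173.16 Y43.52
G1 X176.77 Y57.00
G00 X197.49 Y147.84
M3 S360
G1 X158.35 Y99.54 F2149
G1 X152.68 Y85.89
G1 X194.48 Y58.72
G1 X197.49 Y147.84
G00 X179.88 Y68.58
M3 S794
G1 X124.73 Y53.77 F852
G1 X109.92 Y108.92
G1 X165.07 Y123.73
G1 X179.88 Y68.58
M5
G00 X0.00 Y0.00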